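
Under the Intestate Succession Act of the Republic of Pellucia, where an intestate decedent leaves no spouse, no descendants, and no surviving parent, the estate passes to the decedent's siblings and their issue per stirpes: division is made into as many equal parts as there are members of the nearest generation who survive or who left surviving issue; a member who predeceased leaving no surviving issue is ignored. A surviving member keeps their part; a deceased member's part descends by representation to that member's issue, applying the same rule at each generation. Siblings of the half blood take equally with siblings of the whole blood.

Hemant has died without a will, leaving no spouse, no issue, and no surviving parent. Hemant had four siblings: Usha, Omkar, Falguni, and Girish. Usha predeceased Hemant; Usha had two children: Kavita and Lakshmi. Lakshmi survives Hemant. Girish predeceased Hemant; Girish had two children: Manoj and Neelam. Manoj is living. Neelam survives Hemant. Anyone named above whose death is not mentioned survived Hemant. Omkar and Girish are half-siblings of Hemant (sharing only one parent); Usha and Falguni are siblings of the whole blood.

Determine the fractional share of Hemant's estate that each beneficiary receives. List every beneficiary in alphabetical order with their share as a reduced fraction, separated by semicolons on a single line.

Falguni 1/4; Kavita 1/8; Lakshmi 1/8; Manoj 1/8; Neelam 1/8; Omkar 1/4

No spouse, descendants, or parent survives, so the estate passes to Hemant's siblings per stirpes.
Half-blood and whole-blood siblings take equally under the stated rule.
The estate is divided into 4 equal shares of 1/4 among Usha, Omkar, Falguni, Girish.
Usha predeceased; the 1/4 allotted to Usha's branch passes to Usha's issue by representation.
The 1/4 is divided into 2 equal shares of 1/8 among Kavita, Lakshmi.
Kavita is living and takes 1/8.
Lakshmi is living and takes 1/8.
Omkar is living and takes 1/4.
Falguni is living and takes 1/4.
Girish predeceased; the 1/4 allotted to Girish's branch passes to Girish's issue by representation.
The 1/4 is divided into 2 equal shares of 1/8 among Manoj, Neelam.
Manoj is living and takes 1/8.
Neelam is living and takes 1/8.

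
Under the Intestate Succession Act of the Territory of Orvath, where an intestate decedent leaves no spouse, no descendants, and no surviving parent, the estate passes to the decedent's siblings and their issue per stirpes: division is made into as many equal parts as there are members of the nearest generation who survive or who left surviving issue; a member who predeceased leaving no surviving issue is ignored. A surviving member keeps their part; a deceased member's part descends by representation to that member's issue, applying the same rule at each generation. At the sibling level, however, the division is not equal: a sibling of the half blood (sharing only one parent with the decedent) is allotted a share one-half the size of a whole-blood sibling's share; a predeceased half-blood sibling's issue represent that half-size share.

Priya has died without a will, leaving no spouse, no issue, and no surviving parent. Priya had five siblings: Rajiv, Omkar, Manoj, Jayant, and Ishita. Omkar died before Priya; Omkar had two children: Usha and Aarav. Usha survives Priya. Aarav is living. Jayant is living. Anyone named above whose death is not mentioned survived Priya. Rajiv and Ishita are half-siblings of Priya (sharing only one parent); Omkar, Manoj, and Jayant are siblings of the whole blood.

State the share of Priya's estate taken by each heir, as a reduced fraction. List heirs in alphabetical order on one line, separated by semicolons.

No spouse, descendants, or parent survives, so the estate passes to Priya's siblings per stirpes.
Half-blood siblings count for one-half the weight of whole-blood siblings at the initial division.
Dividing 1 in proportion to weights (total weight 4): Rajiv (weight 1/2) → 1/8; Omkar (weight 1) → 1/4; Manoj (weight 1) → 1/4; Jayant (weight 1) → 1/4; Ishita (weight 1/2) → 1/8.
Rajiv is living and takes 1/8.
Omkar predeceased; the 1/4 allotted to Omkar's branch passes to Omkar's issue by representation.
The 1/4 is divided into 2 equal shares of 1/8 among Usha, Aarav.
Usha is living and takes 1/8.
Aarav is living and takes 1/8.
Manoj is living and takes 1/4.
Jayant is living and takes 1/4.
Ishita is living and takes 1/8.

Aarav 1/8; Ishita 1/8; Jayant 1/4; Manoj 1/4; Rajiv 1/8; Usha 1/8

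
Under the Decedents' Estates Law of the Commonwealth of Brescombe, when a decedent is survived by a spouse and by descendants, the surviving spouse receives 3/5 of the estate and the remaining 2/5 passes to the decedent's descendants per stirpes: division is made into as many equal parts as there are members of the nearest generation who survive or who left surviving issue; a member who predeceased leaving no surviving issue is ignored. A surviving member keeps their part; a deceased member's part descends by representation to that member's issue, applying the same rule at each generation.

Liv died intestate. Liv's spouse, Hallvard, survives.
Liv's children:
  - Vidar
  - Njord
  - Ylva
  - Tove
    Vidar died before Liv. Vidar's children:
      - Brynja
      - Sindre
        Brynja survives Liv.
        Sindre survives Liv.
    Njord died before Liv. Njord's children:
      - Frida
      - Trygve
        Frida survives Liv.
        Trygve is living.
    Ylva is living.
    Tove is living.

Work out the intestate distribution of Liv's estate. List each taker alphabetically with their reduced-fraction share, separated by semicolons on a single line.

Brynja 1/20; Frida 1/20; Hallvard 3/5; Sindre 1/20; Tove 1/10; Trygve 1/20; Ylva 1/10

Hallvard, as surviving spouse, takes 3/5.
The remaining 2/5 passes to Liv's descendants per stirpes.
The 2/5 is divided into 4 equal shares of 1/10 among Vidar, Njord, Ylva, Tove.
Vidar predeceased; the 1/10 allotted to Vidar's branch passes to Vidar's issue by representation.
The 1/10 is divided into 2 equal shares of 1/20 among Brynja, Sindre.
Brynja is living and takes 1/20.
Sindre is living and takes 1/20.
Njord predeceased; the 1/10 allotted to Njord's branch passes to Njord's issue by representation.
The 1/10 is divided into 2 equal shares of 1/20 among Frida, Trygve.
Frida is living and takes 1/20.
Trygve is living and takes 1/20.
Ylva is living and takes 1/10.
Tove is living and takes 1/10.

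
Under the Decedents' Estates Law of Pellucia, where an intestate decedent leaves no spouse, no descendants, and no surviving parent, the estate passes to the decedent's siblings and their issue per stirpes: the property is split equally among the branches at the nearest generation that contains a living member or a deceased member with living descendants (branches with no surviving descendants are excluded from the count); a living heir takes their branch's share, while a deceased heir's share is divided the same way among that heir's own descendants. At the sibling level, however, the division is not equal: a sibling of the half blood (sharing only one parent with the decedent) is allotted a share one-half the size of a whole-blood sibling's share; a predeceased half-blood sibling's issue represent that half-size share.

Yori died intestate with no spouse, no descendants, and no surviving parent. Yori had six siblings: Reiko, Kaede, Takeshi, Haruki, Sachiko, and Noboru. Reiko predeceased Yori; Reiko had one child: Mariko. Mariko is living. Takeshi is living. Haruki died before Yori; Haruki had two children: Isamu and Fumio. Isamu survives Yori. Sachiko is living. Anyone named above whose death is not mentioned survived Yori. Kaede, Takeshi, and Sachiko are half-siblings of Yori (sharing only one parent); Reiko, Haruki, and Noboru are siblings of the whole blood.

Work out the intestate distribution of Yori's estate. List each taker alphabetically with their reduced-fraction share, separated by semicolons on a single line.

Fumio 1/9; Isamu 1/9; Kaede 1/9; Mariko 2/9; Noboru 2/9; Sachiko 1/9; Takeshi 1/9

No spouse, descendants, or parent survives, so the estate passes to Yori's siblings per stirpes.
Half-blood siblings count for one-half the weight of whole-blood siblings at the initial division.
Dividing 1 in proportion to weights (total weight 9/2): Reiko (weight 1) → 2/9; Kaede (weight 1/2) → 1/9; Takeshi (weight 1/2) → 1/9; Haruki (weight 1) → 2/9; Sachiko (weight 1/2) → 1/9; Noboru (weight 1) → 2/9.
Reiko predeceased; the 2/9 allotted to Reiko's branch passes to Reiko's issue by representation.
Mariko is the sole taker at this level and receives the full 2/9.
Kaede is living and takes 1/9.
Takeshi is living and takes 1/9.
Haruki predeceased; the 2/9 allotted to Haruki's branch passes to Haruki's issue by representation.
The 2/9 is divided into 2 equal shares of 1/9 among Isamu, Fumio.
Isamu is living and takes 1/9.
Fumio is living and takes 1/9.
Sachiko is living and takes 1/9.
Noboru is living and takes 2/9.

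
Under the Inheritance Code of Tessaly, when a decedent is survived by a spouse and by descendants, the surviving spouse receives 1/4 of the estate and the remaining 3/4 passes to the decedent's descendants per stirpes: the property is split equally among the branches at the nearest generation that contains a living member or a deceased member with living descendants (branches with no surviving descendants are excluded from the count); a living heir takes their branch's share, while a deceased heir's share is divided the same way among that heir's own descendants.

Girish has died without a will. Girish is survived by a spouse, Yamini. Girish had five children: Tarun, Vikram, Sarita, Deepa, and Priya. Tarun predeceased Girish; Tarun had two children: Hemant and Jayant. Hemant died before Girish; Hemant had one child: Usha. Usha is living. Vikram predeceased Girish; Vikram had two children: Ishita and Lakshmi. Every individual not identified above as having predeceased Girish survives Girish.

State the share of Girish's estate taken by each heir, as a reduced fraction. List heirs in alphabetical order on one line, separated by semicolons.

Deepa 3/20; Ishita 3/40; Jayant 3/40; Lakshmi 3/40; Priya 3/20; Sarita 3/20; Usha 3/40; Yamini 1/4

Yamini, as surviving spouse, takes 1/4.
The remaining 3/4 passes to Girish's descendants per stirpes.
The 3/4 is divided into 5 equal shares of 3/20 among Tarun, Vikram, Sarita, Deepa, Priya.
Tarun predeceased; the 3/20 allotted to Tarun's branch passes to Tarun's issue by representation.
The 3/20 is divided into 2 equal shares of 3/40 among Hemant, Jayant.
Hemant predeceased; the 3/40 allotted to Hemant's branch passes to Hemant's issue by representation.
Usha is the sole taker at this level and receives the full 3/40.
Jayant is living and takes 3/40.
Vikram predeceased; the 3/20 allotted to Vikram's branch passes to Vikram's issue by representation.
The 3/20 is divided into 2 equal shares of 3/40 among Ishita, Lakshmi.
Ishita is living and takes 3/40.
Lakshmi is living and takes 3/40.
Sarita is living and takes 3/20.
Deepa is living and takes 3/20.
Priya is living and takes 3/20.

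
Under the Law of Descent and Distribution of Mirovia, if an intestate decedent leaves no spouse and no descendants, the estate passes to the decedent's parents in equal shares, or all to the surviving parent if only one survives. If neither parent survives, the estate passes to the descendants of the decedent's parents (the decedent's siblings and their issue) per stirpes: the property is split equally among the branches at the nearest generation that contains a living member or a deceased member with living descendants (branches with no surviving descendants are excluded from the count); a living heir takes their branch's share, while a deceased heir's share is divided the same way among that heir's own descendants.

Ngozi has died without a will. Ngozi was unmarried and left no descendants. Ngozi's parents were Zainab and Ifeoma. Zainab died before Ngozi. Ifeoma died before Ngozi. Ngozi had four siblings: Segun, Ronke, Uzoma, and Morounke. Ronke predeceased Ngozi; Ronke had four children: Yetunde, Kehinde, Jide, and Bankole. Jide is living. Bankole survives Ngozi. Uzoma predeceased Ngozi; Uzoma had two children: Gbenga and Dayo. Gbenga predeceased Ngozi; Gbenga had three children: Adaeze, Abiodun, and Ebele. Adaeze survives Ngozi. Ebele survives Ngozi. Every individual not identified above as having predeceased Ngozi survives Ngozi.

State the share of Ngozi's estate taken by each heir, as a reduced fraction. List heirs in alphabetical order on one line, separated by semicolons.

Abiodun 1/24; Adaeze 1/24; Bankole 1/16; Dayo 1/8; Ebele 1/24; Jide 1/16; Kehinde 1/16; Morounke 1/4; Segun 1/4; Yetunde 1/16

Neither parent survives and there are no descendants, so the estate passes to Ngozi's siblings and their issue per stirpes.
The estate is divided into 4 equal shares of 1/4 among Segun, Ronke, Uzoma, Morounke.
Segun is living and takes 1/4.
Ronke predeceased; the 1/4 allotted to Ronke's branch passes to Ronke's issue by representation.
The 1/4 is divided into 4 equal shares of 1/16 among Yetunde, Kehinde, Jide, Bankole.
Yetunde is living and takes 1/16.
Kehinde is living and takes 1/16.
Jide is living and takes 1/16.
Bankole is living and takes 1/16.
Uzoma predeceased; the 1/4 allotted to Uzoma's branch passes to Uzoma's issue by representation.
The 1/4 is divided into 2 equal shares of 1/8 among Gbenga, Dayo.
Gbenga predeceased; the 1/8 allotted to Gbenga's branch passes to Gbenga's issue by representation.
The 1/8 is divided into 3 equal shares of 1/24 among Adaeze, Abiodun, Ebele.
Adaeze is living and takes 1/24.
Abiodun is living and takes 1/24.
Ebele is living and takes 1/24.
Dayo is living and takes 1/8.
Morounke is living and takes 1/4.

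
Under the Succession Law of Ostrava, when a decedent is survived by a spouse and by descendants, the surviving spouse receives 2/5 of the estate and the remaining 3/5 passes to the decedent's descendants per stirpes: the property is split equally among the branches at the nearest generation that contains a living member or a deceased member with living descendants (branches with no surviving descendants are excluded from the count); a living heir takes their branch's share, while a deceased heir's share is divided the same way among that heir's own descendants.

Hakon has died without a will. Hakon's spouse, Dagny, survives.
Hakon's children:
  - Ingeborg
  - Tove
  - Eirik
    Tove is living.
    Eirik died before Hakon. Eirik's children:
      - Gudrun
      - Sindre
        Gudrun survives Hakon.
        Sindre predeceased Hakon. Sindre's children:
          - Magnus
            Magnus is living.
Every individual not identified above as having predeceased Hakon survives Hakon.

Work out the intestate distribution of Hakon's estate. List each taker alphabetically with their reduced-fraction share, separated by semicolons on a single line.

Dagny, as surviving spouse, takes 2/5.
The remaining 3/5 passes to Hakon's descendants per stirpes.
The 3/5 is divided into 3 equal shares of 1/5 among Ingeborg, Tove, Eirik.
Ingeborg is living and takes 1/5.
Tove is living and takes 1/5.
Eirik predeceased; the 1/5 allotted to Eirik's branch passes to Eirik's issue by representation.
The 1/5 is divided into 2 equal shares of 1/10 among Gudrun, Sindre.
Gudrun is living and takes 1/10.
Sindre predeceased; the 1/10 allotted to Sindre's branch passes to Sindre's issue by representation.
Magnus is the sole taker at this level and receives the full 1/10.

Dagny 2/5; Gudrun 1/10; Ingeborg 1/5; Magnus 1/10; Tove 1/5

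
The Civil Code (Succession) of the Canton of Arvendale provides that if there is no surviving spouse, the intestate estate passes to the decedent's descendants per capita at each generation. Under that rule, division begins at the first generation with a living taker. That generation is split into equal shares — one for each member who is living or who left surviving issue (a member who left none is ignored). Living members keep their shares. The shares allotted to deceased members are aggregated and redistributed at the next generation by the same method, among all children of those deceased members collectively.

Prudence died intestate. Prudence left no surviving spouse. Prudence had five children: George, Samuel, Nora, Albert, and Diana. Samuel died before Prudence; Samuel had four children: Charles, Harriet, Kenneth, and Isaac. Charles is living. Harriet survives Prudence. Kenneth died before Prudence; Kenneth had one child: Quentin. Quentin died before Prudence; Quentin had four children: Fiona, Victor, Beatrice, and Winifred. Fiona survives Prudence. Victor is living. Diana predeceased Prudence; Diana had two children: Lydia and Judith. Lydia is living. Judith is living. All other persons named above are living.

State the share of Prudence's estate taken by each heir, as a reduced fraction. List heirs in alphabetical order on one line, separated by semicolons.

There is no surviving spouse, so the entire estate passes to Prudence's descendants per capita at each generation.
At generation 1 (George, Samuel, Nora, Albert, Diana) there are 5 shares of (1)/5 = 1/5 each.
Living: George, Nora, and Albert — each takes 1/5.
Deceased: Samuel and Diana. Their combined 2/5 is pooled and carried to generation 2.
At generation 2 (Charles, Harriet, Kenneth, Isaac, Lydia, Judith) there are 6 shares of (2/5)/6 = 1/15 each.
Living: Charles, Harriet, Isaac, Lydia, and Judith — each takes 1/15.
Deceased: Kenneth. That 1/15 share is carried to generation 3.
At generation 3 (Quentin) there are 1 shares of (1/15)/1 = 1/15 each.
Deceased: Quentin. That 1/15 share is carried to generation 4.
At generation 4 (Fiona, Victor, Beatrice, Winifred) there are 4 shares of (1/15)/4 = 1/60 each.
Living: Fiona, Victor, Beatrice, and Winifred — each takes 1/60.

Albert 1/5; Beatrice 1/60; Charles 1/15; Fiona 1/60; George 1/5; Harriet 1/15; Isaac 1/15; Judith 1/15; Lydia 1/15; Nora 1/5; Victor 1/60; Winifred 1/60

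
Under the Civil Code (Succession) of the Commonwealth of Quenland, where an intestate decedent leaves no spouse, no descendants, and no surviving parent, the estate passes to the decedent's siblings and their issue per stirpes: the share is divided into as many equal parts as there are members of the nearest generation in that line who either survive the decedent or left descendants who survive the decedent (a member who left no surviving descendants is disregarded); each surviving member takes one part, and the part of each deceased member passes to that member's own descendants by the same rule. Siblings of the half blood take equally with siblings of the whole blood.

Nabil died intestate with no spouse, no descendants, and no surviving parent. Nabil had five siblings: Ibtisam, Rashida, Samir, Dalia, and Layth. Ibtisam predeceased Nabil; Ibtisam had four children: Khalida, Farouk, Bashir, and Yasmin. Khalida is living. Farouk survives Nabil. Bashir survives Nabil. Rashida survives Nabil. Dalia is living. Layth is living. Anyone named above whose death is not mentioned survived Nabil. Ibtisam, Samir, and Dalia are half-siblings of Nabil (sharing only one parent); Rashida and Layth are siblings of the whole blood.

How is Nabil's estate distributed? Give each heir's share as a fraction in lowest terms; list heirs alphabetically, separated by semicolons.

No spouse, descendants, or parent survives, so the estate passes to Nabil's siblings per stirpes.
Half-blood and whole-blood siblings take equally under the stated rule.
The estate is divided into 5 equal shares of 1/5 among Ibtisam, Rashida, Samir, Dalia, Layth.
Ibtisam predeceased; the 1/5 allotted to Ibtisam's branch passes to Ibtisam's issue by representation.
The 1/5 is divided into 4 equal shares of 1/20 among Khalida, Farouk, Bashir, Yasmin.
Khalida is living and takes 1/20.
Farouk is living and takes 1/20.
Bashir is living and takes 1/20.
Yasmin is living and takes 1/20.
Rashida is living and takes 1/5.
Samir is living and takes 1/5.
Dalia is living and takes 1/5.
Layth is living and takes 1/5.

Bashir 1/20; Dalia 1/5; Farouk 1/20; Khalida 1/20; Layth 1/5; Rashida 1/5; Samir 1/5; Yasmin 1/20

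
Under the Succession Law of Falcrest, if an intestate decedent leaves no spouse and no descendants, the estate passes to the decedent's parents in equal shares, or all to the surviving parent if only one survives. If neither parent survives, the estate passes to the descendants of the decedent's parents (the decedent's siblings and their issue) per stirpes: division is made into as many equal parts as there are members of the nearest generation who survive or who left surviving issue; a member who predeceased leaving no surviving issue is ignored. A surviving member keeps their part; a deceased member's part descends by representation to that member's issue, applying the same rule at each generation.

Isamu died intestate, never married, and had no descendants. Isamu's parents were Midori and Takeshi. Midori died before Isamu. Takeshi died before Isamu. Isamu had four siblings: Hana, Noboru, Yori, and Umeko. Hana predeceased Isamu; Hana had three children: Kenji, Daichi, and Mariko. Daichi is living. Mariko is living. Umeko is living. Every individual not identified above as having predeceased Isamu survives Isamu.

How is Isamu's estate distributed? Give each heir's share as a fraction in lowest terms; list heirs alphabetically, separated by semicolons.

Neither parent survives and there are no descendants, so the estate passes to Isamu's siblings and their issue per stirpes.
The estate is divided into 4 equal shares of 1/4 among Hana, Noboru, Yori, Umeko.
Hana predeceased; the 1/4 allotted to Hana's branch passes to Hana's issue by representation.
The 1/4 is divided into 3 equal shares of 1/12 among Kenji, Daichi, Mariko.
Kenji is living and takes 1/12.
Daichi is living and takes 1/12.
Mariko is living and takes 1/12.
Noboru is living and takes 1/4.
Yori is living and takes 1/4.
Umeko is living and takes 1/4.

Daichi 1/12; Kenji 1/12; Mariko 1/12; Noboru 1/4; Umeko 1/4; Yori 1/4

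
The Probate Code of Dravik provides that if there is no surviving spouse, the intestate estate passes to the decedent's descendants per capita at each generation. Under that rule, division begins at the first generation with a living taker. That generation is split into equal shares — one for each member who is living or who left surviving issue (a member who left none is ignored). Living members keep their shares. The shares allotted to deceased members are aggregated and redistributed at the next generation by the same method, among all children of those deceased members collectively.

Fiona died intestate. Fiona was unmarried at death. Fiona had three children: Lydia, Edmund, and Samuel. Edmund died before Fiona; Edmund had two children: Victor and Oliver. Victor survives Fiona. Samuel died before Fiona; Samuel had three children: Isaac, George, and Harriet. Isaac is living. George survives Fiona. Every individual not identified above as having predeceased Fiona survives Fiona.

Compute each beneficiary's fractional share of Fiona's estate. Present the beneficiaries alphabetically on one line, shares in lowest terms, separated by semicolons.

There is no surviving spouse, so the entire estate passes to Fiona's descendants per capita at each generation.
At generation 1 (Lydia, Edmund, Samuel) there are 3 shares of (1)/3 = 1/3 each.
Living: Lydia — each takes 1/3.
Deceased: Edmund and Samuel. Their combined 2/3 is pooled and carried to generation 2.
At generation 2 (Victor, Oliver, Isaac, George, Harriet) there are 5 shares of (2/3)/5 = 2/15 each.
Living: Victor, Oliver, Isaac, George, and Harriet — each takes 2/15.

George 2/15; Harriet 2/15; Isaac 2/15; Lydia 1/3; Oliver 2/15; Victor 2/15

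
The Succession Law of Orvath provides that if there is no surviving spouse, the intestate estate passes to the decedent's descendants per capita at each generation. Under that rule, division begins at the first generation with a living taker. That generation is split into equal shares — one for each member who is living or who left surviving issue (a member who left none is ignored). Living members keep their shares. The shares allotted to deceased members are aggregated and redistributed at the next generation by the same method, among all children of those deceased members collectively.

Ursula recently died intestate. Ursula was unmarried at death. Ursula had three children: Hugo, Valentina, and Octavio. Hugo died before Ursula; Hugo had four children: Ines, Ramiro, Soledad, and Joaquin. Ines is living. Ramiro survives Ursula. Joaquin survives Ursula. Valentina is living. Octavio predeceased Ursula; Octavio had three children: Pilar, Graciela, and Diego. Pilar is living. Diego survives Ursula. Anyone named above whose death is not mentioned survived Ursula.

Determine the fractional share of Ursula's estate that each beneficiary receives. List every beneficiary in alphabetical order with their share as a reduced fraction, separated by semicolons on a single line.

Diego 2/21; Graciela 2/21; Ines 2/21; Joaquin 2/21; Pilar 2/21; Ramiro 2/21; Soledad 2/21; Valentina 1/3

There is no surviving spouse, so the entire estate passes to Ursula's descendants per capita at each generation.
At generation 1 (Hugo, Valentina, Octavio) there are 3 shares of (1)/3 = 1/3 each.
Living: Valentina — each takes 1/3.
Deceased: Hugo and Octavio. Their combined 2/3 is pooled and carried to generation 2.
At generation 2 (Ines, Ramiro, Soledad, Joaquin, Pilar, Graciela, Diego) there are 7 shares of (2/3)/7 = 2/21 each.
Living: Ines, Ramiro, Soledad, Joaquin, Pilar, Graciela, and Diego — each takes 2/21.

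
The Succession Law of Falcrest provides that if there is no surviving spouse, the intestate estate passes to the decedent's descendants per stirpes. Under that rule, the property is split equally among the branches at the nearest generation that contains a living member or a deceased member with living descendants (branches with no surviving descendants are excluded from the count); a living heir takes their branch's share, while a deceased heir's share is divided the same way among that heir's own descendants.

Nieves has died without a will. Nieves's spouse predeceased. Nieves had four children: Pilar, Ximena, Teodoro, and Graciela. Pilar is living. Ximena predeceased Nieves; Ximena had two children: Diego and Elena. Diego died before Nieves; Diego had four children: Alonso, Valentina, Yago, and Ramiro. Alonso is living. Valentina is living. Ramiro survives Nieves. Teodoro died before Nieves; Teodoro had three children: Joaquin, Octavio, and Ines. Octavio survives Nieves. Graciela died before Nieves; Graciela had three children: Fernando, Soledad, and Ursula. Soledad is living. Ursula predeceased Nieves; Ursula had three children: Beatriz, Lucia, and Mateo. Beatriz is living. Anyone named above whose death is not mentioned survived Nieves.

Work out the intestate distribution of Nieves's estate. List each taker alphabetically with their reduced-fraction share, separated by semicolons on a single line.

Alonso 1/32; Beatriz 1/36; Elena 1/8; Fernando 1/12; Ines 1/12; Joaquin 1/12; Lucia 1/36; Mateo 1/36; Octavio 1/12; Pilar 1/4; Ramiro 1/32; Soledad 1/12; Valentina 1/32; Yago 1/32

There is no surviving spouse, so the entire estate passes to Nieves's descendants per stirpes.
The estate is divided into 4 equal shares of 1/4 among Pilar, Ximena, Teodoro, Graciela.
Pilar is living and takes 1/4.
Ximena predeceased; the 1/4 allotted to Ximena's branch passes to Ximena's issue by representation.
The 1/4 is divided into 2 equal shares of 1/8 among Diego, Elena.
Diego predeceased; the 1/8 allotted to Diego's branch passes to Diego's issue by representation.
The 1/8 is divided into 4 equal shares of 1/32 among Alonso, Valentina, Yago, Ramiro.
Alonso is living and takes 1/32.
Valentina is living and takes 1/32.
Yago is living and takes 1/32.
Ramiro is living and takes 1/32.
Elena is living and takes 1/8.
Teodoro predeceased; the 1/4 allotted to Teodoro's branch passes to Teodoro's issue by representation.
The 1/4 is divided into 3 equal shares of 1/12 among Joaquin, Octavio, Ines.
Joaquin is living and takes 1/12.
Octavio is living and takes 1/12.
Ines is living and takes 1/12.
Graciela predeceased; the 1/4 allotted to Graciela's branch passes to Graciela's issue by representation.
The 1/4 is divided into 3 equal shares of 1/12 among Fernando, Soledad, Ursula.
Fernando is living and takes 1/12.
Soledad is living and takes 1/12.
Ursula predeceased; the 1/12 allotted to Ursula's branch passes to Ursula's issue by representation.
The 1/12 is divided into 3 equal shares of 1/36 among Beatriz, Lucia, Mateo.
Beatriz is living and takes 1/36.
Lucia is living and takes 1/36.
Mateo is living and takes 1/36.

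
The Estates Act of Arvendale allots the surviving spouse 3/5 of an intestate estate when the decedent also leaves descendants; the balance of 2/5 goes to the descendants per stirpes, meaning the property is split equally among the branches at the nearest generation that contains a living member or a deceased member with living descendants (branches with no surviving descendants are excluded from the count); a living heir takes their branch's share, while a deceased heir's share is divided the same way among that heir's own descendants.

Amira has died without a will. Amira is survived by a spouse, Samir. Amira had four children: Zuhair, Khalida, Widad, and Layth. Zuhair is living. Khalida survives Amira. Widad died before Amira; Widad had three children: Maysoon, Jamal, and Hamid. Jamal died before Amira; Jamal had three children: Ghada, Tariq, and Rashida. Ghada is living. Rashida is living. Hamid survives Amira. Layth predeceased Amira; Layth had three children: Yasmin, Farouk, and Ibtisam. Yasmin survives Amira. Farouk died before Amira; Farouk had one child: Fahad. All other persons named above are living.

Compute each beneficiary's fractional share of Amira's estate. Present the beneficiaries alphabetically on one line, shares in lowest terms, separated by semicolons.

Samir, as surviving spouse, takes 3/5.
The remaining 2/5 passes to Amira's descendants per stirpes.
The 2/5 is divided into 4 equal shares of 1/10 among Zuhair, Khalida, Widad, Layth.
Zuhair is living and takes 1/10.
Khalida is living and takes 1/10.
Widad predeceased; the 1/10 allotted to Widad's branch passes to Widad's issue by representation.
The 1/10 is divided into 3 equal shares of 1/30 among Maysoon, Jamal, Hamid.
Maysoon is living and takes 1/30.
Jamal predeceased; the 1/30 allotted to Jamal's branch passes to Jamal's issue by representation.
The 1/30 is divided into 3 equal shares of 1/90 among Ghada, Tariq, Rashida.
Ghada is living and takes 1/90.
Tariq is living and takes 1/90.
Rashida is living and takes 1/90.
Hamid is living and takes 1/30.
Layth predeceased; the 1/10 allotted to Layth's branch passes to Layth's issue by representation.
The 1/10 is divided into 3 equal shares of 1/30 among Yasmin, Farouk, Ibtisam.
Yasmin is living and takes 1/30.
Farouk predeceased; the 1/30 allotted to Farouk's branch passes to Farouk's issue by representation.
Fahad is the sole taker at this level and receives the full 1/30.
Ibtisam is living and takes 1/30.

Fahad 1/30; Ghada 1/90; Hamid 1/30; Ibtisam 1/30; Khalida 1/10; Maysoon 1/30; Rashida 1/90; Samir 3/5; Tariq 1/90; Yasmin 1/30; Zuhair 1/10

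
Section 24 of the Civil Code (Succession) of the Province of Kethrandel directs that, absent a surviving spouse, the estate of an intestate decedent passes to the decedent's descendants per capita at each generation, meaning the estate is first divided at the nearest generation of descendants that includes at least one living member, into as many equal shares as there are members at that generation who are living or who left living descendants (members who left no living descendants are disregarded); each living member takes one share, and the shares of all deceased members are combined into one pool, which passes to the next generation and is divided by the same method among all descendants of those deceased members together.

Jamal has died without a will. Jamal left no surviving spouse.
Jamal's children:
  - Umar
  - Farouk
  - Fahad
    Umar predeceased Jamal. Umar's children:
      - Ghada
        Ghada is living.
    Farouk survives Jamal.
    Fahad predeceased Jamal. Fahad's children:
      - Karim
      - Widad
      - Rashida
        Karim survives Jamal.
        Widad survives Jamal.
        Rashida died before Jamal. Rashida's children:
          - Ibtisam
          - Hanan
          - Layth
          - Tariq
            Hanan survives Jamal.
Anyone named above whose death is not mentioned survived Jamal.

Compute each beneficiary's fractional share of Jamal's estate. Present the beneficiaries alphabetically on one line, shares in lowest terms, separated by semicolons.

Farouk 1/3; Ghada 1/6; Hanan 1/24; Ibtisam 1/24; Karim 1/6; Layth 1/24; Tariq 1/24; Widad 1/6

There is no surviving spouse, so the entire estate passes to Jamal's descendants per capita at each generation.
At generation 1 (Umar, Farouk, Fahad) there are 3 shares of (1)/3 = 1/3 each.
Living: Farouk — each takes 1/3.
Deceased: Umar and Fahad. Their combined 2/3 is pooled and carried to generation 2.
At generation 2 (Ghada, Karim, Widad, Rashida) there are 4 shares of (2/3)/4 = 1/6 each.
Living: Ghada, Karim, and Widad — each takes 1/6.
Deceased: Rashida. That 1/6 share is carried to generation 3.
At generation 3 (Ibtisam, Hanan, Layth, Tariq) there are 4 shares of (1/6)/4 = 1/24 each.
Living: Ibtisam, Hanan, Layth, and Tariq — each takes 1/24.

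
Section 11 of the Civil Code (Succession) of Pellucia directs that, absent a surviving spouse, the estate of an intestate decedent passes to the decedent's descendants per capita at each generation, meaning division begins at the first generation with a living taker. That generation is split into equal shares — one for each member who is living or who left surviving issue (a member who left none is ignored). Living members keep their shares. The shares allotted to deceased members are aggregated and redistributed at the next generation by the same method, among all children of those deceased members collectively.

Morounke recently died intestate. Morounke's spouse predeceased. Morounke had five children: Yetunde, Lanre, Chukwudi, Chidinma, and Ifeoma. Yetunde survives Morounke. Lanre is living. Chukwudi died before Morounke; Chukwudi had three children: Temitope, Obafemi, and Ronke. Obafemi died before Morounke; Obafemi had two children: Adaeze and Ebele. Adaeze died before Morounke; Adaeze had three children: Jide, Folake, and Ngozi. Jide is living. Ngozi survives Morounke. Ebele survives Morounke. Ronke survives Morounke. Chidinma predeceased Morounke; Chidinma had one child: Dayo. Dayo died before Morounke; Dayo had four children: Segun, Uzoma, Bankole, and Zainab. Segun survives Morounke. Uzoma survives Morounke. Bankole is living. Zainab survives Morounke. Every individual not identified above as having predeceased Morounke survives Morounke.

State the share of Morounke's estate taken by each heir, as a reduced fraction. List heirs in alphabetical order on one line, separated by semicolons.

There is no surviving spouse, so the entire estate passes to Morounke's descendants per capita at each generation.
At generation 1 (Yetunde, Lanre, Chukwudi, Chidinma, Ifeoma) there are 5 shares of (1)/5 = 1/5 each.
Living: Yetunde, Lanre, and Ifeoma — each takes 1/5.
Deceased: Chukwudi and Chidinma. Their combined 2/5 is pooled and carried to generation 2.
At generation 2 (Temitope, Obafemi, Ronke, Dayo) there are 4 shares of (2/5)/4 = 1/10 each.
Living: Temitope and Ronke — each takes 1/10.
Deceased: Obafemi and Dayo. Their combined 1/5 is pooled and carried to generation 3.
At generation 3 (Adaeze, Ebele, Segun, Uzoma, Bankole, Zainab) there are 6 shares of (1/5)/6 = 1/30 each.
Living: Ebele, Segun, Uzoma, Bankole, and Zainab — each takes 1/30.
Deceased: Adaeze. That 1/30 share is carried to generation 4.
At generation 4 (Jide, Folake, Ngozi) there are 3 shares of (1/30)/3 = 1/90 each.
Living: Jide, Folake, and Ngozi — each takes 1/90.

Bankole 1/30; Ebele 1/30; Folake 1/90; Ifeoma 1/5; Jide 1/90; Lanre 1/5; Ngozi 1/90; Ronke 1/10; Segun 1/30; Temitope 1/10; Uzoma 1/30; Yetunde 1/5; Zainab 1/30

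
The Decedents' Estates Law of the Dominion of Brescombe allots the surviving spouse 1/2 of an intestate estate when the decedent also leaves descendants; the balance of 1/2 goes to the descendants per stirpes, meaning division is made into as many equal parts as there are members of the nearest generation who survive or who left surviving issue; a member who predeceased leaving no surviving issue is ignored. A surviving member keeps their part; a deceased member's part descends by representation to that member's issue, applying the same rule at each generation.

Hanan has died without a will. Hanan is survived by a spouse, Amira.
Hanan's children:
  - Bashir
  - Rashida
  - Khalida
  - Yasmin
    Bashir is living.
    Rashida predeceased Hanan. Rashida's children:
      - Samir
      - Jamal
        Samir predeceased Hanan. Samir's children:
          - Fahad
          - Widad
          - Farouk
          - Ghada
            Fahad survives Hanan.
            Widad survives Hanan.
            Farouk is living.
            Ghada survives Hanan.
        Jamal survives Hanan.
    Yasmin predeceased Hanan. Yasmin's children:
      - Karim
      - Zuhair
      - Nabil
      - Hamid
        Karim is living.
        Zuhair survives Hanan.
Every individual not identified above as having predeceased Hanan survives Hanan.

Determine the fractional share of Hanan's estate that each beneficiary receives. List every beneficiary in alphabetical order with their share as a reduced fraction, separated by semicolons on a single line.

Amira 1/2; Bashir 1/8; Fahad 1/64; Farouk 1/64; Ghada 1/64; Hamid 1/32; Jamal 1/16; Karim 1/32; Khalida 1/8; Nabil 1/32; Widad 1/64; Zuhair 1/32

Amira, as surviving spouse, takes 1/2.
The remaining 1/2 passes to Hanan's descendants per stirpes.
The 1/2 is divided into 4 equal shares of 1/8 among Bashir, Rashida, Khalida, Yasmin.
Bashir is living and takes 1/8.
Rashida predeceased; the 1/8 allotted to Rashida's branch passes to Rashida's issue by representation.
The 1/8 is divided into 2 equal shares of 1/16 among Samir, Jamal.
Samir predeceased; the 1/16 allotted to Samir's branch passes to Samir's issue by representation.
The 1/16 is divided into 4 equal shares of 1/64 among Fahad, Widad, Farouk, Ghada.
Fahad is living and takes 1/64.
Widad is living and takes 1/64.
Farouk is living and takes 1/64.
Ghada is living and takes 1/64.
Jamal is living and takes 1/16.
Khalida is living and takes 1/8.
Yasmin predeceased; the 1/8 allotted to Yasmin's branch passes to Yasmin's issue by representation.
The 1/8 is divided into 4 equal shares of 1/32 among Karim, Zuhair, Nabil, Hamid.
Karim is living and takes 1/32.
Zuhair is living and takes 1/32.
Nabil is living and takes 1/32.
Hamid is living and takes 1/32.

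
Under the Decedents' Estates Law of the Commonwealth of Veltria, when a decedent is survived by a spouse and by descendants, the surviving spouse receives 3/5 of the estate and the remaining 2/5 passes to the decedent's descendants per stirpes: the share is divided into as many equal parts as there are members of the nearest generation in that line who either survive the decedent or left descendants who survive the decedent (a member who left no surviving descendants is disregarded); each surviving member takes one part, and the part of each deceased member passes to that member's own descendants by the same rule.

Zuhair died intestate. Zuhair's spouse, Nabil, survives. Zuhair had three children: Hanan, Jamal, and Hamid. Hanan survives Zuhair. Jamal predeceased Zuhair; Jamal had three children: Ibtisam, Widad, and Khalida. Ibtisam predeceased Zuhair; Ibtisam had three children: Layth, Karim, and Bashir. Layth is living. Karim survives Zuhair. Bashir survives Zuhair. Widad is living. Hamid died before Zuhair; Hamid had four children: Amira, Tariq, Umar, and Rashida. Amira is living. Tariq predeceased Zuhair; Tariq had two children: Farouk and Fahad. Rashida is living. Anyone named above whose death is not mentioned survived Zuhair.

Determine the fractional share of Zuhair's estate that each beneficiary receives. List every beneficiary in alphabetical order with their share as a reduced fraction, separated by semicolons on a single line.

Amira 1/30; Bashir 2/135; Fahad 1/60; Farouk 1/60; Hanan 2/15; Karim 2/135; Khalida 2/45; Layth 2/135; Nabil 3/5; Rashida 1/30; Umar 1/30; Widad 2/45

Nabil, as surviving spouse, takes 3/5.
The remaining 2/5 passes to Zuhair's descendants per stirpes.
The 2/5 is divided into 3 equal shares of 2/15 among Hanan, Jamal, Hamid.
Hanan is living and takes 2/15.
Jamal predeceased; the 2/15 allotted to Jamal's branch passes to Jamal's issue by representation.
The 2/15 is divided into 3 equal shares of 2/45 among Ibtisam, Widad, Khalida.
Ibtisam predeceased; the 2/45 allotted to Ibtisam's branch passes to Ibtisam's issue by representation.
The 2/45 is divided into 3 equal shares of 2/135 among Layth, Karim, Bashir.
Layth is living and takes 2/135.
Karim is living and takes 2/135.
Bashir is living and takes 2/135.
Widad is living and takes 2/45.
Khalida is living and takes 2/45.
Hamid predeceased; the 2/15 allotted to Hamid's branch passes to Hamid's issue by representation.
The 2/15 is divided into 4 equal shares of 1/30 among Amira, Tariq, Umar, Rashida.
Amira is living and takes 1/30.
Tariq predeceased; the 1/30 allotted to Tariq's branch passes to Tariq's issue by representation.
The 1/30 is divided into 2 equal shares of 1/60 among Farouk, Fahad.
Farouk is living and takes 1/60.
Fahad is living and takes 1/60.
Umar is living and takes 1/30.
Rashida is living and takes 1/30.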